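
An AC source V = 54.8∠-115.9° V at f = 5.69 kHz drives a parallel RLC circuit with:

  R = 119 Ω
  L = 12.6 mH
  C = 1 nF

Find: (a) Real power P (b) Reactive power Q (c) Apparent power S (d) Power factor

Step 1 — Angular frequency: ω = 2π·f = 2π·5690 = 3.575e+04 rad/s.
Step 2 — Component impedances:
  R: Z = R = 119 Ω
  L: Z = jωL = j·3.575e+04·0.0126 = 0 + j450.5 Ω
  C: Z = 1/(jωC) = -j/(ω·C) = 0 - j2.797e+04 Ω
Step 3 — Parallel combination: 1/Z_total = 1/R + 1/L + 1/C; Z_total = 111.5 + j28.97 Ω = 115.2∠14.6° Ω.
Step 4 — Source phasor: V = 54.8∠-115.9° V = -23.94 - j49.3 V.
Step 5 — Current: I = V / Z = -0.3088 - j0.362 A = 0.4758∠-130.5° A.
Step 6 — Complex power: S = V·I* = 25.24 + j6.559 VA.
Step 7 — Real power: P = Re(S) = 25.24 W.
Step 8 — Reactive power: Q = Im(S) = 6.559 VAR.
Step 9 — Apparent power: |S| = 26.07 VA.
Step 10 — Power factor: PF = P/|S| = 0.9678 (lagging).

(a) P = 25.24 W  (b) Q = 6.559 VAR  (c) S = 26.07 VA  (d) PF = 0.9678 (lagging)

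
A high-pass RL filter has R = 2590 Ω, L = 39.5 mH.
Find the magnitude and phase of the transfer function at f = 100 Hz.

Step 1 — Angular frequency: ω = 2π·100 = 628.3 rad/s.
Step 2 — Transfer function: H(jω) = jωL/(R + jωL).
Step 3 — Numerator jωL = j·24.82; denominator R + jωL = 2590 + j24.82.
Step 4 — H = 9.182e-05 + j0.009582.
Step 5 — Magnitude: |H| = 0.009582 (-40.4 dB); phase: φ = 89.5°.

|H| = 0.009582 (-40.4 dB), φ = 89.5°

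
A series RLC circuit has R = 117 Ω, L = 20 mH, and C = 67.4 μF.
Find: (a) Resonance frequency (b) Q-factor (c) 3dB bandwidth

Step 1 — Resonance: ω₀ = 1/√(LC) = 1/√(0.02·6.74e-05) = 861.3 rad/s.
Step 2 — f₀ = ω₀/(2π) = 137.1 Hz.
Step 3 — Series Q: Q = ω₀L/R = 861.3·0.02/117 = 0.1472.
Step 4 — Bandwidth: Δω = ω₀/Q = 5850 rad/s; BW = Δω/(2π) = 931.1 Hz.

(a) f₀ = 137.1 Hz  (b) Q = 0.1472  (c) BW = 931.1 Hz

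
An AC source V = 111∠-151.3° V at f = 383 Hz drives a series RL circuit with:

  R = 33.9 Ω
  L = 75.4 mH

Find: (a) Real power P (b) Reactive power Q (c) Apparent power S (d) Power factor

Step 1 — Angular frequency: ω = 2π·f = 2π·383 = 2406 rad/s.
Step 2 — Component impedances:
  R: Z = R = 33.9 Ω
  L: Z = jωL = j·2406·0.0754 = 0 + j181.4 Ω
Step 3 — Series combination: Z_total = R + L = 33.9 + j181.4 Ω = 184.6∠79.4° Ω.
Step 4 — Source phasor: V = 111∠-151.3° V = -97.36 - j53.3 V.
Step 5 — Current: I = V / Z = -0.3807 + j0.4655 A = 0.6013∠129.3° A.
Step 6 — Complex power: S = V·I* = 12.26 + j65.61 VA.
Step 7 — Real power: P = Re(S) = 12.26 W.
Step 8 — Reactive power: Q = Im(S) = 65.61 VAR.
Step 9 — Apparent power: |S| = 66.75 VA.
Step 10 — Power factor: PF = P/|S| = 0.1837 (lagging).

(a) P = 12.26 W  (b) Q = 65.61 VAR  (c) S = 66.75 VA  (d) PF = 0.1837 (lagging)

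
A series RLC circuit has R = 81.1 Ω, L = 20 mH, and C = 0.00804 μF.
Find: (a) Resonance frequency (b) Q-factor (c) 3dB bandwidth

Step 1 — Resonance: ω₀ = 1/√(LC) = 1/√(0.02·8.04e-09) = 7.886e+04 rad/s.
Step 2 — f₀ = ω₀/(2π) = 1.255e+04 Hz.
Step 3 — Series Q: Q = ω₀L/R = 7.886e+04·0.02/81.1 = 19.45.
Step 4 — Bandwidth: Δω = ω₀/Q = 4055 rad/s; BW = Δω/(2π) = 645.4 Hz.

(a) f₀ = 1.255e+04 Hz  (b) Q = 19.45  (c) BW = 645.4 Hz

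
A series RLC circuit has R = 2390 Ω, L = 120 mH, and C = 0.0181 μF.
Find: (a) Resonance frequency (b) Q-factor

Step 1 — Resonance condition Im(Z)=0 gives ω₀ = 1/√(LC).
Step 2 — ω₀ = 1/√(0.12·1.81e-08) = 2.146e+04 rad/s.
Step 3 — f₀ = ω₀/(2π) = 3415 Hz.
Step 4 — Series Q: Q = ω₀L/R = 2.146e+04·0.12/2390 = 1.077.

(a) f₀ = 3415 Hz  (b) Q = 1.077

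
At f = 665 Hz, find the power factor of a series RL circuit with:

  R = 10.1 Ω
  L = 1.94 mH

Step 1 — Angular frequency: ω = 2π·f = 2π·665 = 4178 rad/s.
Step 2 — Component impedances:
  R: Z = R = 10.1 Ω
  L: Z = jωL = j·4178·0.00194 = 0 + j8.106 Ω
Step 3 — Series combination: Z_total = R + L = 10.1 + j8.106 Ω = 12.95∠38.7° Ω.
Step 4 — Power factor: PF = cos(φ) = Re(Z)/|Z| = 10.1/12.95 = 0.7799.
Step 5 — Type: Im(Z) = 8.106 ⇒ lagging (phase φ = 38.7°).

PF = 0.7799 (lagging, φ = 38.7°)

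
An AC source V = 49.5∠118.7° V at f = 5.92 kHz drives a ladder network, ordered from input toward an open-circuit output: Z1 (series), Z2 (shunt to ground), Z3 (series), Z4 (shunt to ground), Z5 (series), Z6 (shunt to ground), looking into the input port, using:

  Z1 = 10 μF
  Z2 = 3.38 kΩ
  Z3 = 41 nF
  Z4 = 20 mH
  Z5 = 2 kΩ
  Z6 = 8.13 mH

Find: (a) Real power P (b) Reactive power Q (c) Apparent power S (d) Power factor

Step 1 — Angular frequency: ω = 2π·f = 2π·5920 = 3.72e+04 rad/s.
Step 2 — Component impedances:
  Z1: Z = 1/(jωC) = -j/(ω·C) = 0 - j2.688 Ω
  Z2: Z = R = 3380 Ω
  Z3: Z = 1/(jωC) = -j/(ω·C) = 0 - j655.7 Ω
  Z4: Z = jωL = j·3.72e+04·0.02 = 0 + j743.9 Ω
  Z5: Z = R = 2000 Ω
  Z6: Z = jωL = j·3.72e+04·0.00813 = 0 + j302.4 Ω
Step 3 — Ladder network (open output): work backward from the far end, alternating series and parallel combinations. Z_in = 204.3 - j25.15 Ω = 205.8∠-7.0° Ω.
Step 4 — Source phasor: V = 49.5∠118.7° V = -23.77 + j43.42 V.
Step 5 — Current: I = V / Z = -0.1404 + j0.1952 A = 0.2405∠125.7° A.
Step 6 — Complex power: S = V·I* = 11.81 - j1.455 VA.
Step 7 — Real power: P = Re(S) = 11.81 W.
Step 8 — Reactive power: Q = Im(S) = -1.455 VAR.
Step 9 — Apparent power: |S| = 11.9 VA.
Step 10 — Power factor: PF = P/|S| = 0.9925 (leading).

(a) P = 11.81 W  (b) Q = -1.455 VAR  (c) S = 11.9 VA  (d) PF = 0.9925 (leading)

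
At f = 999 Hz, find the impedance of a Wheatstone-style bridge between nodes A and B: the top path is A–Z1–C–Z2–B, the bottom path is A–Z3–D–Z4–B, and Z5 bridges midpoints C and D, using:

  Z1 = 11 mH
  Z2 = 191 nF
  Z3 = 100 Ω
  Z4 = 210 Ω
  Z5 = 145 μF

Step 1 — Angular frequency: ω = 2π·f = 2π·999 = 6277 rad/s.
Step 2 — Component impedances:
  Z1: Z = jωL = j·6277·0.011 = 0 + j69.05 Ω
  Z2: Z = 1/(jωC) = -j/(ω·C) = 0 - j834.1 Ω
  Z3: Z = R = 100 Ω
  Z4: Z = R = 210 Ω
  Z5: Z = 1/(jωC) = -j/(ω·C) = 0 - j1.099 Ω
Step 3 — Bridge requires nodal analysis (the Z5 bridge couples midpoints C and D, so the two paths cannot be reduced to a simple series/parallel combination). Setting node B to ground and injecting 1 A at node A, the 3-node admittance system at A, C, D solves to V_A = Z_AB = 228.8 - j2.845 Ω = 228.8∠-0.7° Ω.

Z = 228.8 - j2.845 Ω = 228.8∠-0.7° Ω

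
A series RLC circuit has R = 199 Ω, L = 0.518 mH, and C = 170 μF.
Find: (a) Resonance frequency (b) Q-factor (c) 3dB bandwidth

Step 1 — Resonance: ω₀ = 1/√(LC) = 1/√(0.000518·0.00017) = 3370 rad/s.
Step 2 — f₀ = ω₀/(2π) = 536.3 Hz.
Step 3 — Series Q: Q = ω₀L/R = 3370·0.000518/199 = 0.008772.
Step 4 — Bandwidth: Δω = ω₀/Q = 3.842e+05 rad/s; BW = Δω/(2π) = 6.114e+04 Hz.

(a) f₀ = 536.3 Hz  (b) Q = 0.008772  (c) BW = 6.114e+04 Hz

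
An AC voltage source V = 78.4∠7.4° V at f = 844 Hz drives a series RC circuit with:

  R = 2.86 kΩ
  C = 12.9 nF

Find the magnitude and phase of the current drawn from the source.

Step 1 — Angular frequency: ω = 2π·f = 2π·844 = 5303 rad/s.
Step 2 — Component impedances:
  R: Z = R = 2860 Ω
  C: Z = 1/(jωC) = -j/(ω·C) = 0 - j1.462e+04 Ω
Step 3 — Series combination: Z_total = R + C = 2860 - j1.462e+04 Ω = 1.49e+04∠-78.9° Ω.
Step 4 — Source phasor: V = 78.4∠7.4° V = 77.75 + j10.1 V.
Step 5 — Ohm's law: I = V / Z_total = (77.75 + j10.1) / (2860 - j1.462e+04) = 0.0003369 + j0.005253 A.
Step 6 — Convert to polar: |I| = 0.005263 A, ∠I = 86.3°.

I = 0.005263∠86.3° A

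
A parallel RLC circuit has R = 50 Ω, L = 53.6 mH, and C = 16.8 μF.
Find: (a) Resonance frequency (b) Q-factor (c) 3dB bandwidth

Step 1 — Resonance: ω₀ = 1/√(LC) = 1/√(0.0536·1.68e-05) = 1054 rad/s.
Step 2 — f₀ = ω₀/(2π) = 167.7 Hz.
Step 3 — Parallel Q: Q = R/(ω₀L) = 50/(1054·0.0536) = 0.8852.
Step 4 — Bandwidth: Δω = ω₀/Q = 1190 rad/s; BW = Δω/(2π) = 189.5 Hz.

(a) f₀ = 167.7 Hz  (b) Q = 0.8852  (c) BW = 189.5 Hz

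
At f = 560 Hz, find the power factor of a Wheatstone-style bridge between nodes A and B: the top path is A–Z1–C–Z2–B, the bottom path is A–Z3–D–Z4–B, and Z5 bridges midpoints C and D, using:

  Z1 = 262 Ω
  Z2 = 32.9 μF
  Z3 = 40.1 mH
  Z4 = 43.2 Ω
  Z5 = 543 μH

Step 1 — Angular frequency: ω = 2π·f = 2π·560 = 3519 rad/s.
Step 2 — Component impedances:
  Z1: Z = R = 262 Ω
  Z2: Z = 1/(jωC) = -j/(ω·C) = 0 - j8.638 Ω
  Z3: Z = jωL = j·3519·0.0401 = 0 + j141.1 Ω
  Z4: Z = R = 43.2 Ω
  Z5: Z = jωL = j·3519·0.000543 = 0 + j1.911 Ω
Step 3 — Bridge requires nodal analysis (the Z5 bridge couples midpoints C and D, so the two paths cannot be reduced to a simple series/parallel combination). Setting node B to ground and injecting 1 A at node A, the 3-node admittance system at A, C, D solves to V_A = Z_AB = 61.24 + j102 Ω = 119∠59.0° Ω.
Step 4 — Power factor: PF = cos(φ) = Re(Z)/|Z| = 61.244/118.96 = 0.5148.
Step 5 — Type: Im(Z) = 102 ⇒ lagging (phase φ = 59.0°).

PF = 0.5148 (lagging, φ = 59.0°)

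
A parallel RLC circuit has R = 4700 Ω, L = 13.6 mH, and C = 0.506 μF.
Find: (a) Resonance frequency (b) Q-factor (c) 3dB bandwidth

Step 1 — Resonance: ω₀ = 1/√(LC) = 1/√(0.0136·5.06e-07) = 1.205e+04 rad/s.
Step 2 — f₀ = ω₀/(2π) = 1919 Hz.
Step 3 — Parallel Q: Q = R/(ω₀L) = 4700/(1.205e+04·0.0136) = 28.67.
Step 4 — Bandwidth: Δω = ω₀/Q = 420.5 rad/s; BW = Δω/(2π) = 66.92 Hz.

(a) f₀ = 1919 Hz  (b) Q = 28.67  (c) BW = 66.92 Hz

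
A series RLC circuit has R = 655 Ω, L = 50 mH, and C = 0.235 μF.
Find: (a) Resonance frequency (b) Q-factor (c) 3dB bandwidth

Step 1 — Resonance: ω₀ = 1/√(LC) = 1/√(0.05·2.35e-07) = 9225 rad/s.
Step 2 — f₀ = ω₀/(2π) = 1468 Hz.
Step 3 — Series Q: Q = ω₀L/R = 9225·0.05/655 = 0.7042.
Step 4 — Bandwidth: Δω = ω₀/Q = 1.31e+04 rad/s; BW = Δω/(2π) = 2085 Hz.

(a) f₀ = 1468 Hz  (b) Q = 0.7042  (c) BW = 2085 Hz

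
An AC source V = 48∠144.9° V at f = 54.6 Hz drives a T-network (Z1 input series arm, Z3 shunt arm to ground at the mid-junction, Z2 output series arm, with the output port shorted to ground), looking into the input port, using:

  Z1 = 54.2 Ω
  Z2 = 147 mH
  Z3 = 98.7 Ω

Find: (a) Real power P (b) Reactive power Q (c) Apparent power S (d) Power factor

Step 1 — Angular frequency: ω = 2π·f = 2π·54.6 = 343.1 rad/s.
Step 2 — Component impedances:
  Z1: Z = R = 54.2 Ω
  Z2: Z = jωL = j·343.1·0.147 = 0 + j50.43 Ω
  Z3: Z = R = 98.7 Ω
Step 3 — With the output port shorted to ground, the output series arm Z2 runs from the junction to ground; the shunt arm Z3 also runs from the junction to ground. They appear in parallel: Z3 || Z2 = 20.43 + j39.99 Ω.
Step 4 — Series with input arm Z1: Z_in = Z1 + (Z3 || Z2) = 74.63 + j39.99 Ω = 84.67∠28.2° Ω.
Step 5 — Source phasor: V = 48∠144.9° V = -39.27 + j27.6 V.
Step 6 — Current: I = V / Z = -0.2549 + j0.5064 A = 0.5669∠116.7° A.
Step 7 — Complex power: S = V·I* = 23.98 + j12.85 VA.
Step 8 — Real power: P = Re(S) = 23.98 W.
Step 9 — Reactive power: Q = Im(S) = 12.85 VAR.
Step 10 — Apparent power: |S| = 27.21 VA.
Step 11 — Power factor: PF = P/|S| = 0.8814 (lagging).

(a) P = 23.98 W  (b) Q = 12.85 VAR  (c) S = 27.21 VA  (d) PF = 0.8814 (lagging)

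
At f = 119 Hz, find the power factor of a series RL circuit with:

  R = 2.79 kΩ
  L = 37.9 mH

Step 1 — Angular frequency: ω = 2π·f = 2π·119 = 747.7 rad/s.
Step 2 — Component impedances:
  R: Z = R = 2790 Ω
  L: Z = jωL = j·747.7·0.0379 = 0 + j28.34 Ω
Step 3 — Series combination: Z_total = R + L = 2790 + j28.34 Ω = 2790∠0.6° Ω.
Step 4 — Power factor: PF = cos(φ) = Re(Z)/|Z| = 2790/2790.14 = 0.9999.
Step 5 — Type: Im(Z) = 28.34 ⇒ lagging (phase φ = 0.6°).

PF = 0.9999 (lagging, φ = 0.6°)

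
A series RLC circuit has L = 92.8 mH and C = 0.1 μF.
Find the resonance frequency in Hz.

Step 1 — Resonance condition Im(Z)=0 gives ω₀ = 1/√(LC).
Step 2 — ω₀ = 1/√(0.0928·1e-07) = 1.038e+04 rad/s.
Step 3 — f₀ = ω₀/(2π) = 1652 Hz.

f₀ = 1652 Hz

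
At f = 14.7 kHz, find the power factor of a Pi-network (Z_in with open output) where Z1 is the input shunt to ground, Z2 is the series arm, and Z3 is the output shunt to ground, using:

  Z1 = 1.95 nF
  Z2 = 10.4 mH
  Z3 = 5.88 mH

Step 1 — Angular frequency: ω = 2π·f = 2π·1.47e+04 = 9.236e+04 rad/s.
Step 2 — Component impedances:
  Z1: Z = 1/(jωC) = -j/(ω·C) = 0 - j5552 Ω
  Z2: Z = jωL = j·9.236e+04·0.0104 = 0 + j960.6 Ω
  Z3: Z = jωL = j·9.236e+04·0.00588 = 0 + j543.1 Ω
Step 3 — With open output, the series arm Z2 and the output shunt Z3 appear in series to ground: Z2 + Z3 = 0 + j1504 Ω.
Step 4 — Parallel with input shunt Z1: Z_in = Z1 || (Z2 + Z3) = 0 + j2062 Ω = 2062∠90.0° Ω.
Step 5 — Power factor: PF = cos(φ) = Re(Z)/|Z| = -0/2062 = -0.
Step 6 — Type: Im(Z) = 2062 ⇒ lagging (phase φ = 90.0°).

PF = -0 (lagging, φ = 90.0°)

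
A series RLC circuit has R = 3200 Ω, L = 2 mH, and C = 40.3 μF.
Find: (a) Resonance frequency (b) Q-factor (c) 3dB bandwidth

Step 1 — Resonance condition Im(Z)=0 gives ω₀ = 1/√(LC).
Step 2 — ω₀ = 1/√(0.002·4.03e-05) = 3522 rad/s.
Step 3 — f₀ = ω₀/(2π) = 560.6 Hz.
Step 4 — Series Q: Q = ω₀L/R = 3522·0.002/3200 = 0.002201.
Step 5 — 3dB bandwidth: Δω = ω₀/Q = 1.6e+06 rad/s; BW = Δω/(2π) = 2.546e+05 Hz.

(a) f₀ = 560.6 Hz  (b) Q = 0.002201  (c) BW = 2.546e+05 Hz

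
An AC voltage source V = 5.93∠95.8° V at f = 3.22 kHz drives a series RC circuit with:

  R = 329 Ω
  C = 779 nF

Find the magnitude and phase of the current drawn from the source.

Step 1 — Angular frequency: ω = 2π·f = 2π·3220 = 2.023e+04 rad/s.
Step 2 — Component impedances:
  R: Z = R = 329 Ω
  C: Z = 1/(jωC) = -j/(ω·C) = 0 - j63.45 Ω
Step 3 — Series combination: Z_total = R + C = 329 - j63.45 Ω = 335.1∠-10.9° Ω.
Step 4 — Source phasor: V = 5.93∠95.8° V = -0.5993 + j5.9 V.
Step 5 — Ohm's law: I = V / Z_total = (-0.5993 + j5.9) / (329 - j63.45) = -0.00509 + j0.01695 A.
Step 6 — Convert to polar: |I| = 0.0177 A, ∠I = 106.7°.

I = 0.0177∠106.7° A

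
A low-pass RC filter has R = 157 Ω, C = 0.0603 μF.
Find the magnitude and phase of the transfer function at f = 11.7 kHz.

Step 1 — Angular frequency: ω = 2π·1.17e+04 = 7.351e+04 rad/s.
Step 2 — Transfer function: H(jω) = 1/(1 + jωRC).
Step 3 — Denominator: 1 + jωRC = 1 + j·7.351e+04·157·6.03e-08 = 1 + j0.696.
Step 4 — H = 0.6737 - j0.4689.
Step 5 — Magnitude: |H| = 0.8208 (-1.7 dB); phase: φ = -34.8°.

|H| = 0.8208 (-1.7 dB), φ = -34.8°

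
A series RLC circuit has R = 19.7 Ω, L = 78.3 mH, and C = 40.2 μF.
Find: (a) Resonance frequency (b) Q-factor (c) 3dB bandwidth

Step 1 — Resonance: ω₀ = 1/√(LC) = 1/√(0.0783·4.02e-05) = 563.6 rad/s.
Step 2 — f₀ = ω₀/(2π) = 89.71 Hz.
Step 3 — Series Q: Q = ω₀L/R = 563.6·0.0783/19.7 = 2.24.
Step 4 — Bandwidth: Δω = ω₀/Q = 251.6 rad/s; BW = Δω/(2π) = 40.04 Hz.

(a) f₀ = 89.71 Hz  (b) Q = 2.24  (c) BW = 40.04 Hz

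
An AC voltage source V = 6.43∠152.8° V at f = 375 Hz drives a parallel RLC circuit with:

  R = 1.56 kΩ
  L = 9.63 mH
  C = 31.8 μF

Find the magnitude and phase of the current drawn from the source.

Step 1 — Angular frequency: ω = 2π·f = 2π·375 = 2356 rad/s.
Step 2 — Component impedances:
  R: Z = R = 1560 Ω
  L: Z = jωL = j·2356·0.00963 = 0 + j22.69 Ω
  C: Z = 1/(jωC) = -j/(ω·C) = 0 - j13.35 Ω
Step 3 — Parallel combination: 1/Z_total = 1/R + 1/L + 1/C; Z_total = 0.673 - j32.4 Ω = 32.4∠-88.8° Ω.
Step 4 — Source phasor: V = 6.43∠152.8° V = -5.719 + j2.939 V.
Step 5 — Ohm's law: I = V / Z_total = (-5.719 + j2.939) / (0.673 - j32.4) = -0.09435 - j0.1746 A.
Step 6 — Convert to polar: |I| = 0.1984 A, ∠I = -118.4°.

I = 0.1984∠-118.4° A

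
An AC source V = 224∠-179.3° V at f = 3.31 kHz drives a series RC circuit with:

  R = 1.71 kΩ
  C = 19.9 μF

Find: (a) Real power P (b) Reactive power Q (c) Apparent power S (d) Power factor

Step 1 — Angular frequency: ω = 2π·f = 2π·3310 = 2.08e+04 rad/s.
Step 2 — Component impedances:
  R: Z = R = 1710 Ω
  C: Z = 1/(jωC) = -j/(ω·C) = 0 - j2.416 Ω
Step 3 — Series combination: Z_total = R + C = 1710 - j2.416 Ω = 1710∠-0.1° Ω.
Step 4 — Source phasor: V = 224∠-179.3° V = -224 - j2.737 V.
Step 5 — Current: I = V / Z = -0.131 - j0.001785 A = 0.131∠-179.2° A.
Step 6 — Complex power: S = V·I* = 29.34 - j0.04146 VA.
Step 7 — Real power: P = Re(S) = 29.34 W.
Step 8 — Reactive power: Q = Im(S) = -0.04146 VAR.
Step 9 — Apparent power: |S| = 29.34 VA.
Step 10 — Power factor: PF = P/|S| = 1 (leading).

(a) P = 29.34 W  (b) Q = -0.04146 VAR  (c) S = 29.34 VA  (d) PF = 1 (leading)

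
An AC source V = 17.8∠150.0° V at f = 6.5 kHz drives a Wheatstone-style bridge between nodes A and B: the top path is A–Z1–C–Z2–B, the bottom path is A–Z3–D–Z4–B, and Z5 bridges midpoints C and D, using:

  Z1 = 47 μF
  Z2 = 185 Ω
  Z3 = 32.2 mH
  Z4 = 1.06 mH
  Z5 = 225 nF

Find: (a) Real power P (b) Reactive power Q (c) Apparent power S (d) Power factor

Step 1 — Angular frequency: ω = 2π·f = 2π·6500 = 4.084e+04 rad/s.
Step 2 — Component impedances:
  Z1: Z = 1/(jωC) = -j/(ω·C) = 0 - j0.521 Ω
  Z2: Z = R = 185 Ω
  Z3: Z = jωL = j·4.084e+04·0.0322 = 0 + j1315 Ω
  Z4: Z = jωL = j·4.084e+04·0.00106 = 0 + j43.29 Ω
  Z5: Z = 1/(jωC) = -j/(ω·C) = 0 - j108.8 Ω
Step 3 — Bridge requires nodal analysis (the Z5 bridge couples midpoints C and D, so the two paths cannot be reduced to a simple series/parallel combination). Setting node B to ground and injecting 1 A at node A, the 3-node admittance system at A, C, D solves to V_A = Z_AB = 26.36 - j65.23 Ω = 70.36∠-68.0° Ω.
Step 4 — Source phasor: V = 17.8∠150.0° V = -15.42 + j8.9 V.
Step 5 — Current: I = V / Z = -0.1994 - j0.1558 A = 0.253∠-142.0° A.
Step 6 — Complex power: S = V·I* = 1.687 - j4.175 VA.
Step 7 — Real power: P = Re(S) = 1.687 W.
Step 8 — Reactive power: Q = Im(S) = -4.175 VAR.
Step 9 — Apparent power: |S| = 4.503 VA.
Step 10 — Power factor: PF = P/|S| = 0.3746 (leading).

(a) P = 1.687 W  (b) Q = -4.175 VAR  (c) S = 4.503 VA  (d) PF = 0.3746 (leading)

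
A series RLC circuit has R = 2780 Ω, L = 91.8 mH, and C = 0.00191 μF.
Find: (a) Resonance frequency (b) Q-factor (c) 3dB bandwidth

Step 1 — Resonance condition Im(Z)=0 gives ω₀ = 1/√(LC).
Step 2 — ω₀ = 1/√(0.0918·1.91e-09) = 7.552e+04 rad/s.
Step 3 — f₀ = ω₀/(2π) = 1.202e+04 Hz.
Step 4 — Series Q: Q = ω₀L/R = 7.552e+04·0.0918/2780 = 2.494.
Step 5 — 3dB bandwidth: Δω = ω₀/Q = 3.028e+04 rad/s; BW = Δω/(2π) = 4820 Hz.

(a) f₀ = 1.202e+04 Hz  (b) Q = 2.494  (c) BW = 4820 Hz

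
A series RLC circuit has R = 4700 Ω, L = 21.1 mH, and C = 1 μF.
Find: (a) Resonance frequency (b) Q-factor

Step 1 — Resonance condition Im(Z)=0 gives ω₀ = 1/√(LC).
Step 2 — ω₀ = 1/√(0.0211·1e-06) = 6884 rad/s.
Step 3 — f₀ = ω₀/(2π) = 1096 Hz.
Step 4 — Series Q: Q = ω₀L/R = 6884·0.0211/4700 = 0.03091.

(a) f₀ = 1096 Hz  (b) Q = 0.03091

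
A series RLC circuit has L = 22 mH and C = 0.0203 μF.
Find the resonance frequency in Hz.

Step 1 — Resonance condition Im(Z)=0 gives ω₀ = 1/√(LC).
Step 2 — ω₀ = 1/√(0.022·2.03e-08) = 4.732e+04 rad/s.
Step 3 — f₀ = ω₀/(2π) = 7531 Hz.

f₀ = 7531 Hz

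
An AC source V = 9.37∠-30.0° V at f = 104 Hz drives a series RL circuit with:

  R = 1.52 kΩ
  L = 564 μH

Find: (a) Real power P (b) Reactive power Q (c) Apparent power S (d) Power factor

Step 1 — Angular frequency: ω = 2π·f = 2π·104 = 653.5 rad/s.
Step 2 — Component impedances:
  R: Z = R = 1520 Ω
  L: Z = jωL = j·653.5·0.000564 = 0 + j0.3685 Ω
Step 3 — Series combination: Z_total = R + L = 1520 + j0.3685 Ω = 1520∠0.0° Ω.
Step 4 — Source phasor: V = 9.37∠-30.0° V = 8.115 - j4.685 V.
Step 5 — Current: I = V / Z = 0.005338 - j0.003084 A = 0.006164∠-30.0° A.
Step 6 — Complex power: S = V·I* = 0.05776 + j1.401e-05 VA.
Step 7 — Real power: P = Re(S) = 0.05776 W.
Step 8 — Reactive power: Q = Im(S) = 1.401e-05 VAR.
Step 9 — Apparent power: |S| = 0.05776 VA.
Step 10 — Power factor: PF = P/|S| = 1 (lagging).

(a) P = 0.05776 W  (b) Q = 1.401e-05 VAR  (c) S = 0.05776 VA  (d) PF = 1 (lagging)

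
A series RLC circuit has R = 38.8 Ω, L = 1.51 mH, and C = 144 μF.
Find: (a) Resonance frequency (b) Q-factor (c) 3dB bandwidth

Step 1 — Resonance: ω₀ = 1/√(LC) = 1/√(0.00151·0.000144) = 2145 rad/s.
Step 2 — f₀ = ω₀/(2π) = 341.3 Hz.
Step 3 — Series Q: Q = ω₀L/R = 2145·0.00151/38.8 = 0.08346.
Step 4 — Bandwidth: Δω = ω₀/Q = 2.57e+04 rad/s; BW = Δω/(2π) = 4090 Hz.

(a) f₀ = 341.3 Hz  (b) Q = 0.08346  (c) BW = 4090 Hz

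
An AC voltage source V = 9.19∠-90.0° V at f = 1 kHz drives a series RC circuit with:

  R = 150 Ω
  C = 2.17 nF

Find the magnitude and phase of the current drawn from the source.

Step 1 — Angular frequency: ω = 2π·f = 2π·1000 = 6283 rad/s.
Step 2 — Component impedances:
  R: Z = R = 150 Ω
  C: Z = 1/(jωC) = -j/(ω·C) = 0 - j7.334e+04 Ω
Step 3 — Series combination: Z_total = R + C = 150 - j7.334e+04 Ω = 7.334e+04∠-89.9° Ω.
Step 4 — Source phasor: V = 9.19∠-90.0° V = 0 - j9.19 V.
Step 5 — Ohm's law: I = V / Z_total = (0 - j9.19) / (150 - j7.334e+04) = 0.0001253 - j2.563e-07 A.
Step 6 — Convert to polar: |I| = 0.0001253 A, ∠I = -0.1°.

I = 0.0001253∠-0.1° A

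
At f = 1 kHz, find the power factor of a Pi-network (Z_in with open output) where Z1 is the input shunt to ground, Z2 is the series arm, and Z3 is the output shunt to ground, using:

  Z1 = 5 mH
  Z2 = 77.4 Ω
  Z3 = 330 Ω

Step 1 — Angular frequency: ω = 2π·f = 2π·1000 = 6283 rad/s.
Step 2 — Component impedances:
  Z1: Z = jωL = j·6283·0.005 = 0 + j31.42 Ω
  Z2: Z = R = 77.4 Ω
  Z3: Z = R = 330 Ω
Step 3 — With open output, the series arm Z2 and the output shunt Z3 appear in series to ground: Z2 + Z3 = 407.4 Ω.
Step 4 — Parallel with input shunt Z1: Z_in = Z1 || (Z2 + Z3) = 2.408 + j31.23 Ω = 31.32∠85.6° Ω.
Step 5 — Power factor: PF = cos(φ) = Re(Z)/|Z| = 2.408/31.32 = 0.07688.
Step 6 — Type: Im(Z) = 31.23 ⇒ lagging (phase φ = 85.6°).

PF = 0.07688 (lagging, φ = 85.6°)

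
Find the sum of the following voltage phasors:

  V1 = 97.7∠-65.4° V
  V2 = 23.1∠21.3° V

Step 1 — Convert each phasor to rectangular form:
  V1 = 97.7·(cos(-65.4°) + j·sin(-65.4°)) = 40.67 - j88.83 V
  V2 = 23.1·(cos(21.3°) + j·sin(21.3°)) = 21.52 + j8.391 V
Step 2 — Sum components: V_total = 62.19 - j80.44 V.
Step 3 — Convert to polar: |V_total| = 101.7 V, ∠V_total = -52.3°.

V_total = 101.7∠-52.3° V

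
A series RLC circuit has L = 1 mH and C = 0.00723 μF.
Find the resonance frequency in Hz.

Step 1 — Resonance condition Im(Z)=0 gives ω₀ = 1/√(LC).
Step 2 — ω₀ = 1/√(0.001·7.23e-09) = 3.719e+05 rad/s.
Step 3 — f₀ = ω₀/(2π) = 5.919e+04 Hz.

f₀ = 5.919e+04 Hz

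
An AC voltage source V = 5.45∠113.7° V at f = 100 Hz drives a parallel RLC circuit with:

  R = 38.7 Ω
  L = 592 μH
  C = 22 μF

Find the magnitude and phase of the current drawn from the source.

Step 1 — Angular frequency: ω = 2π·f = 2π·100 = 628.3 rad/s.
Step 2 — Component impedances:
  R: Z = R = 38.7 Ω
  L: Z = jωL = j·628.3·0.000592 = 0 + j0.372 Ω
  C: Z = 1/(jωC) = -j/(ω·C) = 0 - j72.34 Ω
Step 3 — Parallel combination: 1/Z_total = 1/R + 1/L + 1/C; Z_total = 0.003612 + j0.3739 Ω = 0.3739∠89.4° Ω.
Step 4 — Source phasor: V = 5.45∠113.7° V = -2.191 + j4.99 V.
Step 5 — Ohm's law: I = V / Z_total = (-2.191 + j4.99) / (0.003612 + j0.3739) = 13.29 + j5.988 A.
Step 6 — Convert to polar: |I| = 14.58 A, ∠I = 24.3°.

I = 14.58∠24.3° A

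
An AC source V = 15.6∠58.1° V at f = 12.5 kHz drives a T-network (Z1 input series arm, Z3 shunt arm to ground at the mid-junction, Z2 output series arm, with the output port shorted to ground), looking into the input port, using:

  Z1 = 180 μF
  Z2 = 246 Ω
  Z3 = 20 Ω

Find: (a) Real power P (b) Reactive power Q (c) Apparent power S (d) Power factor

Step 1 — Angular frequency: ω = 2π·f = 2π·1.25e+04 = 7.854e+04 rad/s.
Step 2 — Component impedances:
  Z1: Z = 1/(jωC) = -j/(ω·C) = 0 - j0.07074 Ω
  Z2: Z = R = 246 Ω
  Z3: Z = R = 20 Ω
Step 3 — With the output port shorted to ground, the output series arm Z2 runs from the junction to ground; the shunt arm Z3 also runs from the junction to ground. They appear in parallel: Z3 || Z2 = 18.5 Ω.
Step 4 — Series with input arm Z1: Z_in = Z1 + (Z3 || Z2) = 18.5 - j0.07074 Ω = 18.5∠-0.2° Ω.
Step 5 — Source phasor: V = 15.6∠58.1° V = 8.244 + j13.24 V.
Step 6 — Current: I = V / Z = 0.4429 + j0.7177 A = 0.8434∠58.3° A.
Step 7 — Complex power: S = V·I* = 13.16 - j0.05032 VA.
Step 8 — Real power: P = Re(S) = 13.16 W.
Step 9 — Reactive power: Q = Im(S) = -0.05032 VAR.
Step 10 — Apparent power: |S| = 13.16 VA.
Step 11 — Power factor: PF = P/|S| = 1 (leading).

(a) P = 13.16 W  (b) Q = -0.05032 VAR  (c) S = 13.16 VA  (d) PF = 1 (leading)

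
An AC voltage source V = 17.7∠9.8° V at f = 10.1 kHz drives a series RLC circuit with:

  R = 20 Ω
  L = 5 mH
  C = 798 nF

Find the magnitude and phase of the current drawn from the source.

Step 1 — Angular frequency: ω = 2π·f = 2π·1.01e+04 = 6.346e+04 rad/s.
Step 2 — Component impedances:
  R: Z = R = 20 Ω
  L: Z = jωL = j·6.346e+04·0.005 = 0 + j317.3 Ω
  C: Z = 1/(jωC) = -j/(ω·C) = 0 - j19.75 Ω
Step 3 — Series combination: Z_total = R + L + C = 20 + j297.6 Ω = 298.2∠86.2° Ω.
Step 4 — Source phasor: V = 17.7∠9.8° V = 17.44 + j3.013 V.
Step 5 — Ohm's law: I = V / Z_total = (17.44 + j3.013) / (20 + j297.6) = 0.014 - j0.05768 A.
Step 6 — Convert to polar: |I| = 0.05935 A, ∠I = -76.4°.

I = 0.05935∠-76.4° A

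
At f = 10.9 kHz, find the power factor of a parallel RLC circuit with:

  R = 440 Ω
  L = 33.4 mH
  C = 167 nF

Step 1 — Angular frequency: ω = 2π·f = 2π·1.09e+04 = 6.849e+04 rad/s.
Step 2 — Component impedances:
  R: Z = R = 440 Ω
  L: Z = jωL = j·6.849e+04·0.0334 = 0 + j2287 Ω
  C: Z = 1/(jωC) = -j/(ω·C) = 0 - j87.43 Ω
Step 3 — Parallel combination: 1/Z_total = 1/R + 1/L + 1/C; Z_total = 18.01 - j87.19 Ω = 89.03∠-78.3° Ω.
Step 4 — Power factor: PF = cos(φ) = Re(Z)/|Z| = 18.01/89.03 = 0.2023.
Step 5 — Type: Im(Z) = -87.19 ⇒ leading (phase φ = -78.3°).

PF = 0.2023 (leading, φ = -78.3°)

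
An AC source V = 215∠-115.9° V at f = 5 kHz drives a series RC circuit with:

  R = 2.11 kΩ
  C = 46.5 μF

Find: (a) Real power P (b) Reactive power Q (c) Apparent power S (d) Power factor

Step 1 — Angular frequency: ω = 2π·f = 2π·5000 = 3.142e+04 rad/s.
Step 2 — Component impedances:
  R: Z = R = 2110 Ω
  C: Z = 1/(jωC) = -j/(ω·C) = 0 - j0.6845 Ω
Step 3 — Series combination: Z_total = R + C = 2110 - j0.6845 Ω = 2110∠-0.0° Ω.
Step 4 — Source phasor: V = 215∠-115.9° V = -93.91 - j193.4 V.
Step 5 — Current: I = V / Z = -0.04448 - j0.09168 A = 0.1019∠-115.9° A.
Step 6 — Complex power: S = V·I* = 21.91 - j0.007107 VA.
Step 7 — Real power: P = Re(S) = 21.91 W.
Step 8 — Reactive power: Q = Im(S) = -0.007107 VAR.
Step 9 — Apparent power: |S| = 21.91 VA.
Step 10 — Power factor: PF = P/|S| = 1 (leading).

(a) P = 21.91 W  (b) Q = -0.007107 VAR  (c) S = 21.91 VA  (d) PF = 1 (leading)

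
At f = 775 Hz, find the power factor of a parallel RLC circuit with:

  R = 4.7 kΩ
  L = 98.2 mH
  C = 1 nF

Step 1 — Angular frequency: ω = 2π·f = 2π·775 = 4869 rad/s.
Step 2 — Component impedances:
  R: Z = R = 4700 Ω
  L: Z = jωL = j·4869·0.0982 = 0 + j478.2 Ω
  C: Z = 1/(jωC) = -j/(ω·C) = 0 - j2.054e+05 Ω
Step 3 — Parallel combination: 1/Z_total = 1/R + 1/L + 1/C; Z_total = 48.37 + j474.4 Ω = 476.8∠84.2° Ω.
Step 4 — Power factor: PF = cos(φ) = Re(Z)/|Z| = 48.375/476.82 = 0.1015.
Step 5 — Type: Im(Z) = 474.4 ⇒ lagging (phase φ = 84.2°).

PF = 0.1015 (lagging, φ = 84.2°)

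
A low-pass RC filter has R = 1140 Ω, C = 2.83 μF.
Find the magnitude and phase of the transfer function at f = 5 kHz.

Step 1 — Angular frequency: ω = 2π·5000 = 3.142e+04 rad/s.
Step 2 — Transfer function: H(jω) = 1/(1 + jωRC).
Step 3 — Denominator: 1 + jωRC = 1 + j·3.142e+04·1140·2.83e-06 = 1 + j101.4.
Step 4 — H = 9.734e-05 - j0.009865.
Step 5 — Magnitude: |H| = 0.009866 (-40.1 dB); phase: φ = -89.4°.

|H| = 0.009866 (-40.1 dB), φ = -89.4°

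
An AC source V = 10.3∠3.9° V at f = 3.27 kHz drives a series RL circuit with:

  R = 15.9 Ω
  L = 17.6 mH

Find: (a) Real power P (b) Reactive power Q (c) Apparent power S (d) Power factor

Step 1 — Angular frequency: ω = 2π·f = 2π·3270 = 2.055e+04 rad/s.
Step 2 — Component impedances:
  R: Z = R = 15.9 Ω
  L: Z = jωL = j·2.055e+04·0.0176 = 0 + j361.6 Ω
Step 3 — Series combination: Z_total = R + L = 15.9 + j361.6 Ω = 362∠87.5° Ω.
Step 4 — Source phasor: V = 10.3∠3.9° V = 10.28 + j0.7006 V.
Step 5 — Current: I = V / Z = 0.003181 - j0.02828 A = 0.02846∠-83.6° A.
Step 6 — Complex power: S = V·I* = 0.01288 + j0.2928 VA.
Step 7 — Real power: P = Re(S) = 0.01288 W.
Step 8 — Reactive power: Q = Im(S) = 0.2928 VAR.
Step 9 — Apparent power: |S| = 0.2931 VA.
Step 10 — Power factor: PF = P/|S| = 0.04393 (lagging).

(a) P = 0.01288 W  (b) Q = 0.2928 VAR  (c) S = 0.2931 VA  (d) PF = 0.04393 (lagging)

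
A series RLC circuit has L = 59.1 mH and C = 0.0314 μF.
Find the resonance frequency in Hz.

Step 1 — Resonance condition Im(Z)=0 gives ω₀ = 1/√(LC).
Step 2 — ω₀ = 1/√(0.0591·3.14e-08) = 2.321e+04 rad/s.
Step 3 — f₀ = ω₀/(2π) = 3695 Hz.

f₀ = 3695 Hz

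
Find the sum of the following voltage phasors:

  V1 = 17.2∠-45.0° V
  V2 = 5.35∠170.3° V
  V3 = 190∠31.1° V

Step 1 — Convert each phasor to rectangular form:
  V1 = 17.2·(cos(-45.0°) + j·sin(-45.0°)) = 12.16 - j12.16 V
  V2 = 5.35·(cos(170.3°) + j·sin(170.3°)) = -5.274 + j0.9014 V
  V3 = 190·(cos(31.1°) + j·sin(31.1°)) = 162.7 + j98.14 V
Step 2 — Sum components: V_total = 169.6 + j86.88 V.
Step 3 — Convert to polar: |V_total| = 190.5 V, ∠V_total = 27.1°.

V_total = 190.5∠27.1° V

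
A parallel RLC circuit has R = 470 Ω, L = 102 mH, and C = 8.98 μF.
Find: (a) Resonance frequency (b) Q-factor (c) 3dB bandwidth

Step 1 — Resonance: ω₀ = 1/√(LC) = 1/√(0.102·8.98e-06) = 1045 rad/s.
Step 2 — f₀ = ω₀/(2π) = 166.3 Hz.
Step 3 — Parallel Q: Q = R/(ω₀L) = 470/(1045·0.102) = 4.41.
Step 4 — Bandwidth: Δω = ω₀/Q = 236.9 rad/s; BW = Δω/(2π) = 37.71 Hz.

(a) f₀ = 166.3 Hz  (b) Q = 4.41  (c) BW = 37.71 Hz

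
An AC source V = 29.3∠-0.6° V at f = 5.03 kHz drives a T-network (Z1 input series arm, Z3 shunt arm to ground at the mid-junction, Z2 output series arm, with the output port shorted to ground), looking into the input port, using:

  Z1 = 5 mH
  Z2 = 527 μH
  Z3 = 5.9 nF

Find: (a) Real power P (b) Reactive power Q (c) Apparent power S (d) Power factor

Step 1 — Angular frequency: ω = 2π·f = 2π·5030 = 3.16e+04 rad/s.
Step 2 — Component impedances:
  Z1: Z = jωL = j·3.16e+04·0.005 = 0 + j158 Ω
  Z2: Z = jωL = j·3.16e+04·0.000527 = 0 + j16.66 Ω
  Z3: Z = 1/(jωC) = -j/(ω·C) = 0 - j5363 Ω
Step 3 — With the output port shorted to ground, the output series arm Z2 runs from the junction to ground; the shunt arm Z3 also runs from the junction to ground. They appear in parallel: Z3 || Z2 = 0 + j16.71 Ω.
Step 4 — Series with input arm Z1: Z_in = Z1 + (Z3 || Z2) = 0 + j174.7 Ω = 174.7∠90.0° Ω.
Step 5 — Source phasor: V = 29.3∠-0.6° V = 29.3 - j0.3068 V.
Step 6 — Current: I = V / Z = -0.001756 - j0.1677 A = 0.1677∠-90.6° A.
Step 7 — Complex power: S = V·I* = 0 + j4.913 VA.
Step 8 — Real power: P = Re(S) = 0 W.
Step 9 — Reactive power: Q = Im(S) = 4.913 VAR.
Step 10 — Apparent power: |S| = 4.913 VA.
Step 11 — Power factor: PF = P/|S| = 0 (lagging).

(a) P = 0 W  (b) Q = 4.913 VAR  (c) S = 4.913 VA  (d) PF = 0 (lagging)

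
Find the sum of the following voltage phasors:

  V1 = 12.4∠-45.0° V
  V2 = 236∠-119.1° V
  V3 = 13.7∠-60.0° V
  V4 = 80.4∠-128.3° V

Step 1 — Convert each phasor to rectangular form:
  V1 = 12.4·(cos(-45.0°) + j·sin(-45.0°)) = 8.768 - j8.768 V
  V2 = 236·(cos(-119.1°) + j·sin(-119.1°)) = -114.8 - j206.2 V
  V3 = 13.7·(cos(-60.0°) + j·sin(-60.0°)) = 6.85 - j11.86 V
  V4 = 80.4·(cos(-128.3°) + j·sin(-128.3°)) = -49.83 - j63.1 V
Step 2 — Sum components: V_total = -149 - j289.9 V.
Step 3 — Convert to polar: |V_total| = 326 V, ∠V_total = -117.2°.

V_total = 326∠-117.2° V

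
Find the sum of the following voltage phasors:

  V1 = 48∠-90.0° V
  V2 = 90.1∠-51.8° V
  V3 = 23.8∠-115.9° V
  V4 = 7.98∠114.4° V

Step 1 — Convert each phasor to rectangular form:
  V1 = 48·(cos(-90.0°) + j·sin(-90.0°)) = 0 - j48 V
  V2 = 90.1·(cos(-51.8°) + j·sin(-51.8°)) = 55.72 - j70.81 V
  V3 = 23.8·(cos(-115.9°) + j·sin(-115.9°)) = -10.4 - j21.41 V
  V4 = 7.98·(cos(114.4°) + j·sin(114.4°)) = -3.297 + j7.267 V
Step 2 — Sum components: V_total = 42.03 - j132.9 V.
Step 3 — Convert to polar: |V_total| = 139.4 V, ∠V_total = -72.5°.

V_total = 139.4∠-72.5° V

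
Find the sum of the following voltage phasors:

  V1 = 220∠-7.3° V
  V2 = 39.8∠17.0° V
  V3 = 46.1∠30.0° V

Step 1 — Convert each phasor to rectangular form:
  V1 = 220·(cos(-7.3°) + j·sin(-7.3°)) = 218.2 - j27.95 V
  V2 = 39.8·(cos(17.0°) + j·sin(17.0°)) = 38.06 + j11.64 V
  V3 = 46.1·(cos(30.0°) + j·sin(30.0°)) = 39.92 + j23.05 V
Step 2 — Sum components: V_total = 296.2 + j6.732 V.
Step 3 — Convert to polar: |V_total| = 296.3 V, ∠V_total = 1.3°.

V_total = 296.3∠1.3° V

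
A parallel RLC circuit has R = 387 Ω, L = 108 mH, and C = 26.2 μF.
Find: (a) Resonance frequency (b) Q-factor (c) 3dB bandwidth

Step 1 — Resonance: ω₀ = 1/√(LC) = 1/√(0.108·2.62e-05) = 594.5 rad/s.
Step 2 — f₀ = ω₀/(2π) = 94.61 Hz.
Step 3 — Parallel Q: Q = R/(ω₀L) = 387/(594.5·0.108) = 6.028.
Step 4 — Bandwidth: Δω = ω₀/Q = 98.63 rad/s; BW = Δω/(2π) = 15.7 Hz.

(a) f₀ = 94.61 Hz  (b) Q = 6.028  (c) BW = 15.7 Hz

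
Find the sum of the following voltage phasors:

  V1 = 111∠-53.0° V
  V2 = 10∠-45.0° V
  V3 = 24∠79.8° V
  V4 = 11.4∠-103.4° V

Step 1 — Convert each phasor to rectangular form:
  V1 = 111·(cos(-53.0°) + j·sin(-53.0°)) = 66.8 - j88.65 V
  V2 = 10·(cos(-45.0°) + j·sin(-45.0°)) = 7.071 - j7.071 V
  V3 = 24·(cos(79.8°) + j·sin(79.8°)) = 4.25 + j23.62 V
  V4 = 11.4·(cos(-103.4°) + j·sin(-103.4°)) = -2.642 - j11.09 V
Step 2 — Sum components: V_total = 75.48 - j83.19 V.
Step 3 — Convert to polar: |V_total| = 112.3 V, ∠V_total = -47.8°.

V_total = 112.3∠-47.8° V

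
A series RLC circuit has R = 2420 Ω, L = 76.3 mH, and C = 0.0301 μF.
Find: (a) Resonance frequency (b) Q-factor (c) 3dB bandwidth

Step 1 — Resonance: ω₀ = 1/√(LC) = 1/√(0.0763·3.01e-08) = 2.087e+04 rad/s.
Step 2 — f₀ = ω₀/(2π) = 3321 Hz.
Step 3 — Series Q: Q = ω₀L/R = 2.087e+04·0.0763/2420 = 0.6579.
Step 4 — Bandwidth: Δω = ω₀/Q = 3.172e+04 rad/s; BW = Δω/(2π) = 5048 Hz.

(a) f₀ = 3321 Hz  (b) Q = 0.6579  (c) BW = 5048 Hz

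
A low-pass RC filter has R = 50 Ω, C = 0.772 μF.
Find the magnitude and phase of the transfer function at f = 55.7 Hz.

Step 1 — Angular frequency: ω = 2π·55.7 = 350 rad/s.
Step 2 — Transfer function: H(jω) = 1/(1 + jωRC).
Step 3 — Denominator: 1 + jωRC = 1 + j·350·50·7.72e-07 = 1 + j0.01351.
Step 4 — H = 0.9998 - j0.01351.
Step 5 — Magnitude: |H| = 0.9999 (-0.0 dB); phase: φ = -0.8°.

|H| = 0.9999 (-0.0 dB), φ = -0.8°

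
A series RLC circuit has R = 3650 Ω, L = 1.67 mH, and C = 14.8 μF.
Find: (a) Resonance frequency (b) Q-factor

Step 1 — Resonance condition Im(Z)=0 gives ω₀ = 1/√(LC).
Step 2 — ω₀ = 1/√(0.00167·1.48e-05) = 6361 rad/s.
Step 3 — f₀ = ω₀/(2π) = 1012 Hz.
Step 4 — Series Q: Q = ω₀L/R = 6361·0.00167/3650 = 0.00291.

(a) f₀ = 1012 Hz  (b) Q = 0.00291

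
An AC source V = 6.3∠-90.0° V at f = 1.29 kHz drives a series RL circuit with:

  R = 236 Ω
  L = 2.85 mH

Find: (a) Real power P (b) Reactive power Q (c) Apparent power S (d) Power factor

Step 1 — Angular frequency: ω = 2π·f = 2π·1290 = 8105 rad/s.
Step 2 — Component impedances:
  R: Z = R = 236 Ω
  L: Z = jωL = j·8105·0.00285 = 0 + j23.1 Ω
Step 3 — Series combination: Z_total = R + L = 236 + j23.1 Ω = 237.1∠5.6° Ω.
Step 4 — Source phasor: V = 6.3∠-90.0° V = 0 - j6.3 V.
Step 5 — Current: I = V / Z = -0.002588 - j0.02644 A = 0.02657∠-95.6° A.
Step 6 — Complex power: S = V·I* = 0.1666 + j0.01631 VA.
Step 7 — Real power: P = Re(S) = 0.1666 W.
Step 8 — Reactive power: Q = Im(S) = 0.01631 VAR.
Step 9 — Apparent power: |S| = 0.1674 VA.
Step 10 — Power factor: PF = P/|S| = 0.9952 (lagging).

(a) P = 0.1666 W  (b) Q = 0.01631 VAR  (c) S = 0.1674 VA  (d) PF = 0.9952 (lagging)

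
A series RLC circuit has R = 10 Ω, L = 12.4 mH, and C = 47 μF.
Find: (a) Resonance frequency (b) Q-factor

Step 1 — Resonance condition Im(Z)=0 gives ω₀ = 1/√(LC).
Step 2 — ω₀ = 1/√(0.0124·4.7e-05) = 1310 rad/s.
Step 3 — f₀ = ω₀/(2π) = 208.5 Hz.
Step 4 — Series Q: Q = ω₀L/R = 1310·0.0124/10 = 1.624.

(a) f₀ = 208.5 Hz  (b) Q = 1.624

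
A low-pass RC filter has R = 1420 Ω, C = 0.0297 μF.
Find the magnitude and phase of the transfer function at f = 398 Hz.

Step 1 — Angular frequency: ω = 2π·398 = 2501 rad/s.
Step 2 — Transfer function: H(jω) = 1/(1 + jωRC).
Step 3 — Denominator: 1 + jωRC = 1 + j·2501·1420·2.97e-08 = 1 + j0.1055.
Step 4 — H = 0.989 - j0.1043.
Step 5 — Magnitude: |H| = 0.9945 (-0.0 dB); phase: φ = -6.0°.

|H| = 0.9945 (-0.0 dB), φ = -6.0°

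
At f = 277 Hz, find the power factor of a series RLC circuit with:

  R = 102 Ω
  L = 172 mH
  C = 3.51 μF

Step 1 — Angular frequency: ω = 2π·f = 2π·277 = 1740 rad/s.
Step 2 — Component impedances:
  R: Z = R = 102 Ω
  L: Z = jωL = j·1740·0.172 = 0 + j299.4 Ω
  C: Z = 1/(jωC) = -j/(ω·C) = 0 - j163.7 Ω
Step 3 — Series combination: Z_total = R + L + C = 102 + j135.7 Ω = 169.7∠53.1° Ω.
Step 4 — Power factor: PF = cos(φ) = Re(Z)/|Z| = 102/169.73 = 0.601.
Step 5 — Type: Im(Z) = 135.7 ⇒ lagging (phase φ = 53.1°).

PF = 0.601 (lagging, φ = 53.1°)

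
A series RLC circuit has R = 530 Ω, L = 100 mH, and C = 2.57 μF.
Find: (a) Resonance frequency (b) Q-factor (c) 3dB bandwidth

Step 1 — Resonance: ω₀ = 1/√(LC) = 1/√(0.1·2.57e-06) = 1973 rad/s.
Step 2 — f₀ = ω₀/(2π) = 313.9 Hz.
Step 3 — Series Q: Q = ω₀L/R = 1973·0.1/530 = 0.3722.
Step 4 — Bandwidth: Δω = ω₀/Q = 5300 rad/s; BW = Δω/(2π) = 843.5 Hz.

(a) f₀ = 313.9 Hz  (b) Q = 0.3722  (c) BW = 843.5 Hz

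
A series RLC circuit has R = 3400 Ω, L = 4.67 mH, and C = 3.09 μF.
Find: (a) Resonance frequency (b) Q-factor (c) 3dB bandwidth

Step 1 — Resonance condition Im(Z)=0 gives ω₀ = 1/√(LC).
Step 2 — ω₀ = 1/√(0.00467·3.09e-06) = 8325 rad/s.
Step 3 — f₀ = ω₀/(2π) = 1325 Hz.
Step 4 — Series Q: Q = ω₀L/R = 8325·0.00467/3400 = 0.01143.
Step 5 — 3dB bandwidth: Δω = ω₀/Q = 7.281e+05 rad/s; BW = Δω/(2π) = 1.159e+05 Hz.

(a) f₀ = 1325 Hz  (b) Q = 0.01143  (c) BW = 1.159e+05 Hz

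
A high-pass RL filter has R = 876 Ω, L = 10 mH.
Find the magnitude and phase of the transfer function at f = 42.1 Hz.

Step 1 — Angular frequency: ω = 2π·42.1 = 264.5 rad/s.
Step 2 — Transfer function: H(jω) = jωL/(R + jωL).
Step 3 — Numerator jωL = j·2.645; denominator R + jωL = 876 + j2.645.
Step 4 — H = 9.118e-06 + j0.00302.
Step 5 — Magnitude: |H| = 0.00302 (-50.4 dB); phase: φ = 89.8°.

|H| = 0.00302 (-50.4 dB), φ = 89.8°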